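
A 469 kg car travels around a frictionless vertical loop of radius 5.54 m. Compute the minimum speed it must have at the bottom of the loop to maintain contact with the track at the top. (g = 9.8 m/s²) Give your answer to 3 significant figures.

v = 16.5 m/s

At the top: mg = mv_top²/r ⇒ v_top² = gr = 54.29 m²/s²
Energy from bottom to top (height 2r): ½mv_bot² = ½mv_top² + mg(2r)
v_bot² = gr + 4gr = 5gr = 271.5
v_bot = √(5gr) = 16.48 m/s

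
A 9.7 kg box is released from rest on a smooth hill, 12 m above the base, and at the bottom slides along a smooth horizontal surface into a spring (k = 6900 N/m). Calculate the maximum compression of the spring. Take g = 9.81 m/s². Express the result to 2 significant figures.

At max compression the box is momentarily at rest: mgh = ½kx²
x = √(2mgh/k) = √(2 × 9.7 × 9.81 × 12 / 6900) = 0.5753 m

x = 0.58 m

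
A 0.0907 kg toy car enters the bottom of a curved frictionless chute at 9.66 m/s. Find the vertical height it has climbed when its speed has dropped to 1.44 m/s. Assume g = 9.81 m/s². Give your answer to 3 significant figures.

Energy balance between the two points: ½mv₁² = ½mv₂² + mgh
h = (v₁² − v₂²)/(2g) = (9.66² − 1.44²)/(2 × 9.81) = 4.650 m

h = 4.65 m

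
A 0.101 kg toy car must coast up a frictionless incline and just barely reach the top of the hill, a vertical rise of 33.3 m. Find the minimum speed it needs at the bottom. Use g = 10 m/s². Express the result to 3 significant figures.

At the top it is momentarily at rest, so all KE converts to PE: ½mv² = mgh
v = √(2gh) = √(2 × 10 × 33.3) = 25.81 m/s

v = 25.8 m/s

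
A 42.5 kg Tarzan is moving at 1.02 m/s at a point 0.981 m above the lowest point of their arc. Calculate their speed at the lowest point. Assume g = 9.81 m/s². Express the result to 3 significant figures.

By conservation of mechanical energy, ½mv₀² + mgh = ½mv²
v² = v₀² + 2gh = (1.02)² + 2(9.81)(0.981) = 20.288
v = √20.288 = 4.504 m/s

v = 4.50 m/s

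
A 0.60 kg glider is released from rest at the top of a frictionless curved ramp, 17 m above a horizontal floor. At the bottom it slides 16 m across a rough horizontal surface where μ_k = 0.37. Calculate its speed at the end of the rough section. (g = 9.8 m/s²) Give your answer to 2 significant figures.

v = 15 m/s

Energy at the top = energy at the end + work done against friction:
mgh = ½mv² + μ_k m g d
W_f = μ_k mg d = (0.37)(0.60)(9.8)(16) = 34.81 J
½mv² = mgh − W_f = 99.960 − 34.81 = 65.150 J
v = √(2 × 65.150/0.60) = 14.74 m/s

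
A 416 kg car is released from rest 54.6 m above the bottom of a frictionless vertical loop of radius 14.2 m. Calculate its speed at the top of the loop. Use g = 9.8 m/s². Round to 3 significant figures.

v = 22.7 m/s

Energy conservation: mgh = ½mv_top² + mg(2r)
v_top² = 2g(h − 2r) = 2(9.8)(54.6 − 28.40) = 513.5
v_top = 22.66 m/s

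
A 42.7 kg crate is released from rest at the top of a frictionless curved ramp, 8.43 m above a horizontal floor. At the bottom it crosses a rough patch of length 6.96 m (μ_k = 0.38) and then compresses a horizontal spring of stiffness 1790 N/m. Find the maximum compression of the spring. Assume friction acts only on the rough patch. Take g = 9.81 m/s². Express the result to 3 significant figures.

Initial energy: E₁ = mgh = (42.7)(9.81)(8.43) = 3531.2 J
Friction removes W_f = μ_k mg d = (0.38)(42.7)(9.81)(6.96) = 1108 J
Energy reaching the spring: E = 3531.2 − 1108 = 2423.3 J
At max compression ½kx² = E ⇒ x = √(2E/k) = √(2 × 2423.3/1790) = 1.645 m

x = 1.65 m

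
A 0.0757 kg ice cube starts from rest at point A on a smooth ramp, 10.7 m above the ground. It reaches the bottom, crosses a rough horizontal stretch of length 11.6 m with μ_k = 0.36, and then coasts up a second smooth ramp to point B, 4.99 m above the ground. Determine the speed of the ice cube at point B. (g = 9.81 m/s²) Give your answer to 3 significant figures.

v = 5.49 m/s

Energy at A: mgh₁ = (0.0757)(9.81)(10.7) = 7.9460 J
Friction loss: W_f = μ_k mg d = 3.101 J
At B: ½mv² + mgh₂ = mgh₁ − W_f
½mv² = 7.9460 − 3.101 − 3.7057 = 1.1392 J
v = √(2 × 1.1392/0.0757) = 5.486 m/s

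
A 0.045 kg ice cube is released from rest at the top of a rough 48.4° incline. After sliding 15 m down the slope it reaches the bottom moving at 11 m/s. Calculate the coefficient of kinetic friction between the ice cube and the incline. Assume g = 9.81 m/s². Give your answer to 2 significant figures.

μ_k = 0.51

mgh = ½mv² + μ_k (mg cosθ) L, with h = L sinθ
mgL sinθ = 4.9517 J; ½mv² = 2.7225 J
W_f = 4.9517 − 2.7225 = 2.229 J
μ_k = W_f/(mg cosθ · L) = 2.229/(0.2931 × 15) = 0.5071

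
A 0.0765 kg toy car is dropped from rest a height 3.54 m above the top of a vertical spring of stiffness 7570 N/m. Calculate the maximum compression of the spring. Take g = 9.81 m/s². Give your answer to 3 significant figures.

x = 0.0266 m

Let x be the compression. The total drop is H + x, and the car is instantaneously at rest at max compression, so energy conservation gives:
mg(H + x) = ½kx²
½(7570)x² − (0.0765)(9.81)x − (0.0765)(9.81)(3.54) = 0
3785x² − 0.7505x − 2.657 = 0
x = [0.7505 + √(0.5632 + 40222)]/(2 × 3785) = 0.02659 m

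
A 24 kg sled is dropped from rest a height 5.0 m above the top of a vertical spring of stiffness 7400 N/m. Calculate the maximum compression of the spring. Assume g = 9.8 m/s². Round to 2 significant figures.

x = 0.60 m

Measuring PE from the top of the relaxed spring, at max compression the sled has dropped H + x with zero KE, so:
mg(H + x) = ½kx²
½(7400)x² − (24)(9.8)x − (24)(9.8)(5.0) = 0
3700x² − 235.2x − 1176 = 0
x = [235.2 + √(55319 + 1.7405e+07)]/(2 × 3700) = 0.5965 m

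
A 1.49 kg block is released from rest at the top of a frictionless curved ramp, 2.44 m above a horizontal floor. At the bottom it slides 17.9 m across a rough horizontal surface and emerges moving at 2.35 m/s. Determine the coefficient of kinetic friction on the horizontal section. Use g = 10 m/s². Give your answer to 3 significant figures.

μ_k = 0.121

Energy bookkeeping (friction removes W_f = μ_k N d):
mgh = ½mv² + μ_k m g d
mgh = 36.356 J; ½mv² = 4.1143 J
W_f = 36.356 − 4.1143 = 32.24 J
μ_k = W_f/(mg·d) = 32.24/(14.90 × 17.9) = 0.1209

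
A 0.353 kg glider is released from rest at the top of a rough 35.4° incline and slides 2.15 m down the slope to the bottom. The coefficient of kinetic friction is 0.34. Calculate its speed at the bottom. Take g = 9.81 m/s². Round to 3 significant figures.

Energy: mgh = ½mv² + W_f, with h = L sinθ and W_f = μ_k (mg cosθ) L
mgh = mgL sinθ = (0.353)(9.81)(2.15)sin35.4° = 4.3129 J
W_f = μ_k mg cosθ · L = (0.34)(0.353)(9.81)cos35.4°·2.15 = 2.063 J
½mv² = 4.3129 − 2.063 = 2.2495 J
v = √(2 × 2.2495/0.353) = 3.570 m/s

v = 3.57 m/s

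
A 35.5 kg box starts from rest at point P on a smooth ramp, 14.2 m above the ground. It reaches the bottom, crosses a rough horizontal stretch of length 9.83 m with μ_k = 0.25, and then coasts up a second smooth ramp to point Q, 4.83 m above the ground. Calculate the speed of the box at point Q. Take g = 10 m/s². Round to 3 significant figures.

v = 11.8 m/s

Energy at P: mgh₁ = (35.5)(10)(14.2) = 5041.0 J
Friction loss: W_f = μ_k mg d = 872.4 J
At Q: ½mv² + mgh₂ = mgh₁ − W_f
½mv² = 5041.0 − 872.4 − 1714.7 = 2453.9 J
v = √(2 × 2453.9/35.5) = 11.76 m/s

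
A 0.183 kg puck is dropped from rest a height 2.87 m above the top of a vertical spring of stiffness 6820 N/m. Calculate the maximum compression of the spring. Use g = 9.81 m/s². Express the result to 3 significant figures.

Take the reference level at the top of the uncompressed spring. At max compression the puck has fallen H + x and is momentarily at rest:
mg(H + x) = ½kx²
½(6820)x² − (0.183)(9.81)x − (0.183)(9.81)(2.87) = 0
3410x² − 1.795x − 5.152 = 0
x = [1.795 + √(3.223 + 70278)]/(2 × 3410) = 0.03913 m

x = 0.0391 m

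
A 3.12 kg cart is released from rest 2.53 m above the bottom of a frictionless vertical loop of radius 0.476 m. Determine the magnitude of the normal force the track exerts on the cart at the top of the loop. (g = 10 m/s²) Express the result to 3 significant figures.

N = 176 N

Energy from release to top (height 2r): mgh = ½mv_top² + mg(2r)
v_top² = 2g(h − 2r) = 2(10)(2.53 − 0.9520) = 31.560 m²/s²
At the top, both N and weight point toward the centre: N + mg = mv_top²/r
N = m(v_top²/r − g) = 3.12(31.560/0.476 − 10) = 175.7 N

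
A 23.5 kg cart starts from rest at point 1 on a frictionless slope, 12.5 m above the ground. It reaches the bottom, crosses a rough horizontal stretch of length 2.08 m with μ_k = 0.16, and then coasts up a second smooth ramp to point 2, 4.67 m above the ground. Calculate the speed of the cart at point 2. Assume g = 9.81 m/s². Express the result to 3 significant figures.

v = 12.1 m/s

Energy at 1: mgh₁ = (23.5)(9.81)(12.5) = 2881.7 J
Friction loss: W_f = μ_k mg d = 76.72 J
At 2: ½mv² + mgh₂ = mgh₁ − W_f
½mv² = 2881.7 − 76.72 − 1076.6 = 1728.4 J
v = √(2 × 1728.4/23.5) = 12.13 m/s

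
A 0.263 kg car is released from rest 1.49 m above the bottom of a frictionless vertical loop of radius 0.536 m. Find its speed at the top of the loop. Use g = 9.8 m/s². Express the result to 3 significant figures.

Energy conservation: mgh = ½mv_top² + mg(2r)
v_top² = 2g(h − 2r) = 2(9.8)(1.49 − 1.072) = 8.193
v_top = 2.862 m/s

v = 2.86 m/s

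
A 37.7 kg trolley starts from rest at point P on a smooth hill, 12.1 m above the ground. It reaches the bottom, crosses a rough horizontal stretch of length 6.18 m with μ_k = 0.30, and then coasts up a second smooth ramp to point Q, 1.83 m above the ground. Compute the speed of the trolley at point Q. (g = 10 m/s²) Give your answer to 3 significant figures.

v = 13.0 m/s

Energy at P: mgh₁ = (37.7)(10)(12.1) = 4561.7 J
Friction loss: W_f = μ_k mg d = 699.0 J
At Q: ½mv² + mgh₂ = mgh₁ − W_f
½mv² = 4561.7 − 699.0 − 689.91 = 3172.8 J
v = √(2 × 3172.8/37.7) = 12.97 m/s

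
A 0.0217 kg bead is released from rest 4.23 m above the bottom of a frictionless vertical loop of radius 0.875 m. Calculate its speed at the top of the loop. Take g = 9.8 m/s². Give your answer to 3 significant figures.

Energy conservation: mgh = ½mv_top² + mg(2r)
v_top² = 2g(h − 2r) = 2(9.8)(4.23 − 1.750) = 48.61
v_top = 6.972 m/s

v = 6.97 m/s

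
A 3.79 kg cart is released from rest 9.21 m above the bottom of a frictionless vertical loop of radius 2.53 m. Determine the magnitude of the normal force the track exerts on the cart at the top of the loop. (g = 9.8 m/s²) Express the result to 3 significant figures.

Energy from release to top (height 2r): mgh = ½mv_top² + mg(2r)
v_top² = 2g(h − 2r) = 2(9.8)(9.21 − 5.060) = 81.340 m²/s²
At the top, both N and weight point toward the centre: N + mg = mv_top²/r
N = m(v_top²/r − g) = 3.79(81.340/2.53 − 9.8) = 84.71 N

N = 84.7 N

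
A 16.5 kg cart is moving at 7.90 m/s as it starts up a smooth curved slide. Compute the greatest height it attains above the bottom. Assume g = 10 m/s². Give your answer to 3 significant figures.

Setting KE at the bottom equal to PE gained: ½mv² = mgh
h = v²/(2g) = 7.90²/(2 × 10) = 3.121 m

h = 3.12 m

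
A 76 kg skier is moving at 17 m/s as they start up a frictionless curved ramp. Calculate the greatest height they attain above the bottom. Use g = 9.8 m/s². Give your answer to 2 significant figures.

h = 15 m

By energy conservation, ½mv² = mgh
h = v²/(2g) = 17²/(2 × 9.8) = 14.74 m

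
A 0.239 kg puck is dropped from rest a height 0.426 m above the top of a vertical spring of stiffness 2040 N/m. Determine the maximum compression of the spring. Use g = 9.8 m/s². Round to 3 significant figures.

Measuring PE from the top of the relaxed spring, at max compression the puck has dropped H + x with zero KE, so:
mg(H + x) = ½kx²
½(2040)x² − (0.239)(9.8)x − (0.239)(9.8)(0.426) = 0
1020x² − 2.342x − 0.9978 = 0
x = [2.342 + √(5.486 + 4070.9)]/(2 × 1020) = 0.03245 m

x = 0.0324 m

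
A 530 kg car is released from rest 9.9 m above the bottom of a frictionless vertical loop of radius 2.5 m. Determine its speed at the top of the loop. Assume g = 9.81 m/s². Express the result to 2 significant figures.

Energy conservation: mgh = ½mv_top² + mg(2r)
v_top² = 2g(h − 2r) = 2(9.81)(9.9 − 5.000) = 96.14
v_top = 9.805 m/s

v = 9.8 m/s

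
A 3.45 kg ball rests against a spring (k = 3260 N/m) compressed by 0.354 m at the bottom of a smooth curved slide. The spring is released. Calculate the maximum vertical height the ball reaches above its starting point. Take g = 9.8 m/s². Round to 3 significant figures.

At maximum height the ball is at rest, so ½kx² = mgh
h = kx²/(2mg) = (3260)(0.354)²/(2 × 3.45 × 9.8) = 6.042 m

h = 6.04 m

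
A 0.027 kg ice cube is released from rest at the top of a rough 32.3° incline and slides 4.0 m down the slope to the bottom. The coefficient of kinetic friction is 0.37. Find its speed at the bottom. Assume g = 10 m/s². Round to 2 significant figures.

Taking the bottom as reference, mgh = ½mv² + μ_k N L with h = L sinθ, N = mg cosθ:
mgh = mgL sinθ = (0.027)(10)(4.0)sin32.3° = 0.57710 J
W_f = μ_k mg cosθ · L = (0.37)(0.027)(10)cos32.3°·4.0 = 0.3378 J
½mv² = 0.57710 − 0.3378 = 0.23933 J
v = √(2 × 0.23933/0.027) = 4.211 m/s

v = 4.2 m/s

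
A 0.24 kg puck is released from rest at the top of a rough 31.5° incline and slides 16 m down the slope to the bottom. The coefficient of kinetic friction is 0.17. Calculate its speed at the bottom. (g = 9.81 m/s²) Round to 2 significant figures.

Taking the bottom as reference, mgh = ½mv² + μ_k N L with h = L sinθ, N = mg cosθ:
mgh = mgL sinθ = (0.24)(9.81)(16)sin31.5° = 19.683 J
W_f = μ_k mg cosθ · L = (0.17)(0.24)(9.81)cos31.5°·16 = 5.460 J
½mv² = 19.683 − 5.460 = 14.222 J
v = √(2 × 14.222/0.24) = 10.89 m/s

v = 11 m/s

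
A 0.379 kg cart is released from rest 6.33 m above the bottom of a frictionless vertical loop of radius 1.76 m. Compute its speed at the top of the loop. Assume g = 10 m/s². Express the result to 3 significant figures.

Energy conservation: mgh = ½mv_top² + mg(2r)
v_top² = 2g(h − 2r) = 2(10)(6.33 − 3.520) = 56.20
v_top = 7.497 m/s

v = 7.50 m/s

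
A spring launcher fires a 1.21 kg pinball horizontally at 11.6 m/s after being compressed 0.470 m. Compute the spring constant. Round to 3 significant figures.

k = 737 N/m

½kx² = ½mv²
k = mv²/x² = (1.21)(11.6)²/(0.470)² = 737.1 N/m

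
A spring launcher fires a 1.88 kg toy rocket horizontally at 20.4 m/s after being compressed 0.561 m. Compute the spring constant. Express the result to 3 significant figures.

½kx² = ½mv²
k = mv²/x² = (1.88)(20.4)²/(0.561)² = 2486 N/m

k = 2490 N/m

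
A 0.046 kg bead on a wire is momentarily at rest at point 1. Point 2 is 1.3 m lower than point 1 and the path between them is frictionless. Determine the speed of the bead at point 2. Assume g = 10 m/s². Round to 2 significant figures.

By conservation of mechanical energy, mgh = ½mv²
The mass cancels from both sides.
v = √(2gh) = √(2 × 10 × 1.3) = √26.000 = 5.099 m/s

v = 5.1 m/s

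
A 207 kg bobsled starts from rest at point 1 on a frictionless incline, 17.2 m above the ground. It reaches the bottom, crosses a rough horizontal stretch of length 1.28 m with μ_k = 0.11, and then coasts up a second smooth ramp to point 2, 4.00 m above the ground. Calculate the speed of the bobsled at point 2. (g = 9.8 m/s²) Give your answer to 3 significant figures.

v = 16.0 m/s

Energy at 1: mgh₁ = (207)(9.8)(17.2) = 34892 J
Friction loss: W_f = μ_k mg d = 285.6 J
At 2: ½mv² + mgh₂ = mgh₁ − W_f
½mv² = 34892 − 285.6 − 8114.4 = 26492 J
v = √(2 × 26492/207) = 16.00 m/s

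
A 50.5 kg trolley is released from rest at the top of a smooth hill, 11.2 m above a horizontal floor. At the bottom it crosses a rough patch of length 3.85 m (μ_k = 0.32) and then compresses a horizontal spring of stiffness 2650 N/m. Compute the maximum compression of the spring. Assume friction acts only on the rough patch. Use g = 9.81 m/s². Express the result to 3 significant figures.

x = 1.93 m

Initial energy: E₁ = mgh = (50.5)(9.81)(11.2) = 5548.5 J
Friction removes W_f = μ_k mg d = (0.32)(50.5)(9.81)(3.85) = 610.3 J
Energy reaching the spring: E = 5548.5 − 610.3 = 4938.2 J
At max compression ½kx² = E ⇒ x = √(2E/k) = √(2 × 4938.2/2650) = 1.931 m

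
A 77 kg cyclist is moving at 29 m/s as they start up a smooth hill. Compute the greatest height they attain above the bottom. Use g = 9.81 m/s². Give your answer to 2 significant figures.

h = 43 m

Setting KE at the bottom equal to PE gained: ½mv² = mgh
h = v²/(2g) = 29²/(2 × 9.81) = 42.86 m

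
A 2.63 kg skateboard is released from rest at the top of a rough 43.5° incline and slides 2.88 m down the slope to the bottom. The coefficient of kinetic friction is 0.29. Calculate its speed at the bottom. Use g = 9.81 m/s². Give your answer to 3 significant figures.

Taking the bottom as reference, mgh = ½mv² + μ_k N L with h = L sinθ, N = mg cosθ:
mgh = mgL sinθ = (2.63)(9.81)(2.88)sin43.5° = 51.148 J
W_f = μ_k mg cosθ · L = (0.29)(2.63)(9.81)cos43.5°·2.88 = 15.63 J
½mv² = 51.148 − 15.63 = 35.517 J
v = √(2 × 35.517/2.63) = 5.197 m/s

v = 5.20 m/s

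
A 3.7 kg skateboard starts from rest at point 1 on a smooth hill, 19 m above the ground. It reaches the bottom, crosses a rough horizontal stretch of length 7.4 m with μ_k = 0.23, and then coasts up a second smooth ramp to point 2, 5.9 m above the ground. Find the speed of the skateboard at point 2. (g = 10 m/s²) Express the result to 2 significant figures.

Energy at 1: mgh₁ = (3.7)(10)(19) = 703.00 J
Friction loss: W_f = μ_k mg d = 62.97 J
At 2: ½mv² + mgh₂ = mgh₁ − W_f
½mv² = 703.00 − 62.97 − 218.30 = 421.73 J
v = √(2 × 421.73/3.7) = 15.10 m/s

v = 15 m/s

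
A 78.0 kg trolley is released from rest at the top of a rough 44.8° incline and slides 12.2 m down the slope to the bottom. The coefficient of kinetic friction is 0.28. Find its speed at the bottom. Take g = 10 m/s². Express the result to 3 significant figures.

v = 11.1 m/s

Energy: mgh = ½mv² + W_f, with h = L sinθ and W_f = μ_k (mg cosθ) L
mgh = mgL sinθ = (78.0)(10)(12.2)sin44.8° = 6705.3 J
W_f = μ_k mg cosθ · L = (0.28)(78.0)(10)cos44.8°·12.2 = 1891 J
½mv² = 6705.3 − 1891 = 4814.7 J
v = √(2 × 4814.7/78.0) = 11.11 m/s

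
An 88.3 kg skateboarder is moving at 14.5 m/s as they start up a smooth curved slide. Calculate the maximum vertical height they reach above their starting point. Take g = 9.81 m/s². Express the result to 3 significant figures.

By energy conservation, ½mv² = mgh
h = v²/(2g) = 14.5²/(2 × 9.81) = 10.72 m

h = 10.7 m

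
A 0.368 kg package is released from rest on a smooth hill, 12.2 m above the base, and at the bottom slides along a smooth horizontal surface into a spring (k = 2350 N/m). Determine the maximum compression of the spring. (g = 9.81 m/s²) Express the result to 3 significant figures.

Energy conservation (no friction) from release to max compression: mgh = ½kx²
x = √(2mgh/k) = √(2 × 0.368 × 9.81 × 12.2 / 2350) = 0.1936 m

x = 0.194 m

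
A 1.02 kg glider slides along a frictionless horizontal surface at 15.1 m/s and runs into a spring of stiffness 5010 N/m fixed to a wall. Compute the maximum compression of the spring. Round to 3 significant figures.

At max compression the glider is momentarily at rest: ½mv² = ½kx²
x = v√(m/k) = 15.1 × √(1.02/5010) = 0.2155 m

x = 0.215 m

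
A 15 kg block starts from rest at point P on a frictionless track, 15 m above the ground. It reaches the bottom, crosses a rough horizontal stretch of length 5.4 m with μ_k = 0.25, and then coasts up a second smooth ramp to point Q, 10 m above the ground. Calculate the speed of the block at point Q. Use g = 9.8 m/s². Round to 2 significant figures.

Energy at P: mgh₁ = (15)(9.8)(15) = 2205.0 J
Friction loss: W_f = μ_k mg d = 198.5 J
At Q: ½mv² + mgh₂ = mgh₁ − W_f
½mv² = 2205.0 − 198.5 − 1470.0 = 536.55 J
v = √(2 × 536.55/15) = 8.458 m/s

v = 8.5 m/s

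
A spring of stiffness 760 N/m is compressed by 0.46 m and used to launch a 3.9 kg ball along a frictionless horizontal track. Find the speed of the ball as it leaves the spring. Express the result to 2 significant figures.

The ball leaves the spring when the spring is at natural length, so ½kx² = ½mv²
v = x√(k/m) = 0.46 × √(760/3.9) = 6.421 m/s

v = 6.4 m/s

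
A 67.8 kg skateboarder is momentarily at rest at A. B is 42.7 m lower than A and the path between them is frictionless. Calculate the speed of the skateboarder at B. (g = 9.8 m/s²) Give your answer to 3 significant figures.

Energy conservation between the two points: mgh = ½mv²
v = √(2gh) = √(2 × 9.8 × 42.7) = √836.92 = 28.93 m/s

v = 28.9 m/s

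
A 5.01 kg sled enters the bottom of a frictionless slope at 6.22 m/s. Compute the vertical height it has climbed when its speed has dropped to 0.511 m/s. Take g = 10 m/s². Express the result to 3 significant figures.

h = 1.92 m

Energy balance between the two points: ½mv₁² = ½mv₂² + mgh
h = (v₁² − v₂²)/(2g) = (6.22² − 0.511²)/(2 × 10) = 1.921 m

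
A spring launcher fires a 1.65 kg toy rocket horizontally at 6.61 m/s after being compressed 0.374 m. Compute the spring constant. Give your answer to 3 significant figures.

Energy stored in the spring equals the launch KE: ½kx² = ½mv²
k = mv²/x² = (1.65)(6.61)²/(0.374)² = 515.4 N/m

k = 515 N/m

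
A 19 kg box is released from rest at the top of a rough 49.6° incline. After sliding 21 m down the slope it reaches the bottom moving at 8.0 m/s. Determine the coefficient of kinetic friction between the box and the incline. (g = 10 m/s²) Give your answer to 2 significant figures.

Energy balance down the incline: mg L sinθ − ½mv² = μ_k (mg cosθ) L
mgL sinθ = 3038.5 J; ½mv² = 608.00 J
W_f = 3038.5 − 608.00 = 2431 J
μ_k = W_f/(mg cosθ · L) = 2431/(123.1 × 21) = 0.9399

μ_k = 0.94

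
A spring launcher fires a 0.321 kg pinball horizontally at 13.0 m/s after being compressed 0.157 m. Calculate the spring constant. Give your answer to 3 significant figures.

k = 2200 N/m

Spring PE at full compression equals KE at release: ½kx² = ½mv²
k = mv²/x² = (0.321)(13.0)²/(0.157)² = 2201 N/m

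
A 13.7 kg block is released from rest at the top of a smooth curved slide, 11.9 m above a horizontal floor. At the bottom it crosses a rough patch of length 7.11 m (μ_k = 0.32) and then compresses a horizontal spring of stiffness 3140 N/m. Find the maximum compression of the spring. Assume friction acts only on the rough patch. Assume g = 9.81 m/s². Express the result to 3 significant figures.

Initial energy: E₁ = mgh = (13.7)(9.81)(11.9) = 1599.3 J
Friction removes W_f = μ_k mg d = (0.32)(13.7)(9.81)(7.11) = 305.8 J
Energy reaching the spring: E = 1599.3 − 305.8 = 1293.5 J
At max compression ½kx² = E ⇒ x = √(2E/k) = √(2 × 1293.5/3140) = 0.9077 m

x = 0.908 m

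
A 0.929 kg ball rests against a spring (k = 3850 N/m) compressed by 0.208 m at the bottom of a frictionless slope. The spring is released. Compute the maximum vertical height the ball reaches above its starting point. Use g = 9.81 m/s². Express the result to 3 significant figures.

h = 9.14 m

Energy conservation from release to the highest point: ½kx² = mgh
h = kx²/(2mg) = (3850)(0.208)²/(2 × 0.929 × 9.81) = 9.138 m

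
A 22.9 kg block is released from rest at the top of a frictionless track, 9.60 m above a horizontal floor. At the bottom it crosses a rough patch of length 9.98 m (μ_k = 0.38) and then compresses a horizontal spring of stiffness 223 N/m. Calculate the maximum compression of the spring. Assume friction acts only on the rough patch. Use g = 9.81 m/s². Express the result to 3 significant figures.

Initial energy: E₁ = mgh = (22.9)(9.81)(9.60) = 2156.6 J
Friction removes W_f = μ_k mg d = (0.38)(22.9)(9.81)(9.98) = 852.0 J
Energy reaching the spring: E = 2156.6 − 852.0 = 1304.7 J
At max compression ½kx² = E ⇒ x = √(2E/k) = √(2 × 1304.7/223) = 3.421 m

x = 3.42 m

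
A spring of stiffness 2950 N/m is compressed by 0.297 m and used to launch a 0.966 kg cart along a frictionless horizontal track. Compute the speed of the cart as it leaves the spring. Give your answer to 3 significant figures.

Spring PE converts entirely to kinetic energy: ½kx² = ½mv²
v = x√(k/m) = 0.297 × √(2950/0.966) = 16.41 m/s

v = 16.4 m/s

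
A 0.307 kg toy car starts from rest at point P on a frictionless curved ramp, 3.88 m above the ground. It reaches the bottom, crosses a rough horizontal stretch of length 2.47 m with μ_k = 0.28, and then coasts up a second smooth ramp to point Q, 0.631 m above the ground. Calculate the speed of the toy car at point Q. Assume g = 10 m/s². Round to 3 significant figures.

v = 7.15 m/s

Energy at P: mgh₁ = (0.307)(10)(3.88) = 11.912 J
Friction loss: W_f = μ_k mg d = 2.123 J
At Q: ½mv² + mgh₂ = mgh₁ − W_f
½mv² = 11.912 − 2.123 − 1.9372 = 7.8512 J
v = √(2 × 7.8512/0.307) = 7.152 m/s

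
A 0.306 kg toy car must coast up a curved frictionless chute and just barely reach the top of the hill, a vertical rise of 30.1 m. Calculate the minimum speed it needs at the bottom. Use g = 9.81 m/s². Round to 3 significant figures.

At the top it is momentarily at rest, so all KE converts to PE: ½mv² = mgh
v = √(2gh) = √(2 × 9.81 × 30.1) = 24.30 m/s

v = 24.3 m/s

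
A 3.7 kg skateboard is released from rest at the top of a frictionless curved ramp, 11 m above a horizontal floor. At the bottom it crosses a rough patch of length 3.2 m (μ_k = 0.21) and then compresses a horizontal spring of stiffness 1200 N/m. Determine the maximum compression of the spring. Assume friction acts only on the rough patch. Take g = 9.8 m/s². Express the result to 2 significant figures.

x = 0.79 m

Initial energy: E₁ = mgh = (3.7)(9.8)(11) = 398.86 J
Friction removes W_f = μ_k mg d = (0.21)(3.7)(9.8)(3.2) = 24.37 J
Energy reaching the spring: E = 398.86 − 24.37 = 374.49 J
At max compression ½kx² = E ⇒ x = √(2E/k) = √(2 × 374.49/1200) = 0.7900 m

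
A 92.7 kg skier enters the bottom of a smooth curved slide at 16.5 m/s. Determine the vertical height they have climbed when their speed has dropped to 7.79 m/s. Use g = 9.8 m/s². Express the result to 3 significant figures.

h = 10.8 m

Energy balance between the two points: ½mv₁² = ½mv₂² + mgh
h = (v₁² − v₂²)/(2g) = (16.5² − 7.79²)/(2 × 9.8) = 10.79 m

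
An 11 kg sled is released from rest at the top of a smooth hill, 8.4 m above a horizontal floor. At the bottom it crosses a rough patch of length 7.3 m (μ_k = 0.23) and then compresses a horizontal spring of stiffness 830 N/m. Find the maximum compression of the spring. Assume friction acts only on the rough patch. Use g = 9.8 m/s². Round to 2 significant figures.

Initial energy: E₁ = mgh = (11)(9.8)(8.4) = 905.52 J
Friction removes W_f = μ_k mg d = (0.23)(11)(9.8)(7.3) = 181.0 J
Energy reaching the spring: E = 905.52 − 181.0 = 724.52 J
At max compression ½kx² = E ⇒ x = √(2E/k) = √(2 × 724.52/830) = 1.321 m

x = 1.3 m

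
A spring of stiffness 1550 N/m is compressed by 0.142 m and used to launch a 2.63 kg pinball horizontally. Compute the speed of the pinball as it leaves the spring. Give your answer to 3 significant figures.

The pinball leaves the spring when the spring is at natural length, so ½kx² = ½mv²
v = x√(k/m) = 0.142 × √(1550/2.63) = 3.447 m/s

v = 3.45 m/s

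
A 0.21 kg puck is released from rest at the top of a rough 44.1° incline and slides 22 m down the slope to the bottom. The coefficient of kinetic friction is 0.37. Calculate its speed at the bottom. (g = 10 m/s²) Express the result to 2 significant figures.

v = 14 m/s

Taking the bottom as reference, mgh = ½mv² + μ_k N L with h = L sinθ, N = mg cosθ:
mgh = mgL sinθ = (0.21)(10)(22)sin44.1° = 32.151 J
W_f = μ_k mg cosθ · L = (0.37)(0.21)(10)cos44.1°·22 = 12.28 J
½mv² = 32.151 − 12.28 = 19.876 J
v = √(2 × 19.876/0.21) = 13.76 m/s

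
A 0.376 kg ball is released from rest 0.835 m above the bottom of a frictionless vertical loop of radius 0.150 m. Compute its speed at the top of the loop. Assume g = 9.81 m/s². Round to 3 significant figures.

v = 3.24 m/s

Energy conservation: mgh = ½mv_top² + mg(2r)
v_top² = 2g(h − 2r) = 2(9.81)(0.835 − 0.3000) = 10.50
v_top = 3.240 m/s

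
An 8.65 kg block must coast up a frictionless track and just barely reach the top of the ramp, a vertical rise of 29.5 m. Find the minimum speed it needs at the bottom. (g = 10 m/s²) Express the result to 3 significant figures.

At the top it is momentarily at rest, so all KE converts to PE: ½mv² = mgh
v = √(2gh) = √(2 × 10 × 29.5) = 24.29 m/s

v = 24.3 m/s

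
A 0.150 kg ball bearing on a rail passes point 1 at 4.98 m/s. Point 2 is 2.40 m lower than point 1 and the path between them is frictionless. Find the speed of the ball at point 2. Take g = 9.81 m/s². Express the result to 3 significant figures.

v = 8.48 m/s

Equating total energy at the two states: ½mv₀² + mgh = ½mv²
v² = v₀² + 2gh = (4.98)² + 2(9.81)(2.40) = 71.888
v = √71.888 = 8.479 m/s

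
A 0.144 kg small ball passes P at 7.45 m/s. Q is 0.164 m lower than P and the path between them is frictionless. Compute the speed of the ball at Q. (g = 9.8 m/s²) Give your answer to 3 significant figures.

v = 7.66 m/s

By conservation of mechanical energy, ½mv₀² + mgh = ½mv²
v² = v₀² + 2gh = (7.45)² + 2(9.8)(0.164) = 58.717
v = √58.717 = 7.663 m/s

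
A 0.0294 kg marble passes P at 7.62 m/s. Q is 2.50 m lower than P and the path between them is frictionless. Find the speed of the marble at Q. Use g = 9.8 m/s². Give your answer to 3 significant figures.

Equating total energy at the two states: ½mv₀² + mgh = ½mv²
v² = v₀² + 2gh = (7.62)² + 2(9.8)(2.50) = 107.06
v = √107.06 = 10.35 m/s

v = 10.3 m/s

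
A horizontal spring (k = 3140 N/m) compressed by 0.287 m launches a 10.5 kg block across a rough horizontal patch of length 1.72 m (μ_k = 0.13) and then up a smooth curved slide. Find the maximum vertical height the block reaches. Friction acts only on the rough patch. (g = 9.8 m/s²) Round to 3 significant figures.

Spring energy: E₀ = ½kx² = ½(3140)(0.287)² = 129.32 J
Friction: W_f = μ_k mg d = (0.13)(10.5)(9.8)(1.72) = 23.01 J
Energy at base of ramp: E = 129.32 − 23.01 = 106.31 J
At max height all remaining energy is PE: mgh = E ⇒ h = E/(mg) = 106.31/(10.5 × 9.8) = 1.033 m

h = 1.03 m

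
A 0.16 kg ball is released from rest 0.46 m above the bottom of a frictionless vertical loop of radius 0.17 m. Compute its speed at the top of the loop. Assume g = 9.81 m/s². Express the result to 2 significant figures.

Energy conservation: mgh = ½mv_top² + mg(2r)
v_top² = 2g(h − 2r) = 2(9.81)(0.46 − 0.3400) = 2.354
v_top = 1.534 m/s

v = 1.5 m/s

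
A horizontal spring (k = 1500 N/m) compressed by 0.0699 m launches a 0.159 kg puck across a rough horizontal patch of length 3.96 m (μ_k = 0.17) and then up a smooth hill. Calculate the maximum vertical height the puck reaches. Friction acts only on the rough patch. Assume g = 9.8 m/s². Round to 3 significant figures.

Spring energy: E₀ = ½kx² = ½(1500)(0.0699)² = 3.6645 J
Friction: W_f = μ_k mg d = (0.17)(0.159)(9.8)(3.96) = 1.049 J
Energy at base of ramp: E = 3.6645 − 1.049 = 2.6155 J
At max height all remaining energy is PE: mgh = E ⇒ h = E/(mg) = 2.6155/(0.159 × 9.8) = 1.679 m

h = 1.68 m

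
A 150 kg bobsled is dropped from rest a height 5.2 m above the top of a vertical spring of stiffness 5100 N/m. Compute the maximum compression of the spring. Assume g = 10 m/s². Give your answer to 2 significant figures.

x = 2.1 m

Measuring PE from the top of the relaxed spring, at max compression the bobsled has dropped H + x with zero KE, so:
mg(H + x) = ½kx²
½(5100)x² − (150)(10)x − (150)(10)(5.2) = 0
2550x² − 1500x − 7800 = 0
x = [1500 + √(2.250e+06 + 7.9560e+07)]/(2 × 2550) = 2.068 m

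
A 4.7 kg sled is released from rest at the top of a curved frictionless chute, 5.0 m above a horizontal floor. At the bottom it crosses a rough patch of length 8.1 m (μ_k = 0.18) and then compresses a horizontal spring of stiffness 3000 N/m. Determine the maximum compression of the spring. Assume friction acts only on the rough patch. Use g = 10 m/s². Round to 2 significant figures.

x = 0.33 m

Initial energy: E₁ = mgh = (4.7)(10)(5.0) = 235.00 J
Friction removes W_f = μ_k mg d = (0.18)(4.7)(10)(8.1) = 68.53 J
Energy reaching the spring: E = 235.00 − 68.53 = 166.47 J
At max compression ½kx² = E ⇒ x = √(2E/k) = √(2 × 166.47/3000) = 0.3331 m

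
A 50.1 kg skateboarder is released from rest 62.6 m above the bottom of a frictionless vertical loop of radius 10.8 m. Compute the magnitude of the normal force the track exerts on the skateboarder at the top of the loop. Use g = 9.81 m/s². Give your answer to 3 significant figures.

Energy from release to top (height 2r): mgh = ½mv_top² + mg(2r)
v_top² = 2g(h − 2r) = 2(9.81)(62.6 − 21.60) = 804.42 m²/s²
At the top, both N and weight point toward the centre: N + mg = mv_top²/r
N = m(v_top²/r − g) = 50.1(804.42/10.8 − 9.81) = 3240 N

N = 3240 N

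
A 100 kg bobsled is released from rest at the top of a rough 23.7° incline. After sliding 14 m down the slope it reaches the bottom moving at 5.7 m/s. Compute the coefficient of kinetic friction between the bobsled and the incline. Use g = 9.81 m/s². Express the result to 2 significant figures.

Energy balance down the incline: mg L sinθ − ½mv² = μ_k (mg cosθ) L
mgL sinθ = 5520.4 J; ½mv² = 1624.5 J
W_f = 5520.4 − 1624.5 = 3896 J
μ_k = W_f/(mg cosθ · L) = 3896/(898.3 × 14) = 0.3098

μ_k = 0.31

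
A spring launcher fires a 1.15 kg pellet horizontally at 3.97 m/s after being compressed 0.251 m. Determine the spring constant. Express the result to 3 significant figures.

k = 288 N/m

Spring PE at full compression equals KE at release: ½kx² = ½mv²
k = mv²/x² = (1.15)(3.97)²/(0.251)² = 287.7 N/m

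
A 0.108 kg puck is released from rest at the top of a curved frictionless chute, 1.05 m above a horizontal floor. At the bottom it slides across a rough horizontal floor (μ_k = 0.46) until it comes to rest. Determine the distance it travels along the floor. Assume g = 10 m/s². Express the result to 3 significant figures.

Energy bookkeeping (friction removes W_f = μ_k N d):
At rest all PE has been dissipated by friction: mgh = μ_k m g d
d = h/μ_k = 1.05/0.46 = 2.283 m

d = 2.28 m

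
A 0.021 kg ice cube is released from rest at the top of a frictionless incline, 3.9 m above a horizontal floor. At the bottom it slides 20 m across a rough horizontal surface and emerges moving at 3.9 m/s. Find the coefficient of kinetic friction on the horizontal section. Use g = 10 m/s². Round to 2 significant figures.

μ_k = 0.16

Energy bookkeeping (friction removes W_f = μ_k N d):
mgh = ½mv² + μ_k m g d
mgh = 0.81900 J; ½mv² = 0.15970 J
W_f = 0.81900 − 0.15970 = 0.6593 J
μ_k = W_f/(mg·d) = 0.6593/(0.2100 × 20) = 0.1570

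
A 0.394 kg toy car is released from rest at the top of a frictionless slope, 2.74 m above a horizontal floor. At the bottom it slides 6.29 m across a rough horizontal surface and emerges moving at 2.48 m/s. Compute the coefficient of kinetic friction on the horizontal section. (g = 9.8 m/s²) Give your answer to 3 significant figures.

μ_k = 0.386

Energy bookkeeping (friction removes W_f = μ_k N d):
mgh = ½mv² + μ_k m g d
mgh = 10.580 J; ½mv² = 1.2116 J
W_f = 10.580 − 1.2116 = 9.368 J
μ_k = W_f/(mg·d) = 9.368/(3.861 × 6.29) = 0.3857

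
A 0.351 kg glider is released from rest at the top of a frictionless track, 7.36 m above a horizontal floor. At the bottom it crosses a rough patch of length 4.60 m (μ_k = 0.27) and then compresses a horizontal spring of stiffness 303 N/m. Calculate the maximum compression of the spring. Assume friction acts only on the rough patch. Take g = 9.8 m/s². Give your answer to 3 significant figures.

x = 0.373 m

Initial energy: E₁ = mgh = (0.351)(9.8)(7.36) = 25.317 J
Friction removes W_f = μ_k mg d = (0.27)(0.351)(9.8)(4.60) = 4.272 J
Energy reaching the spring: E = 25.317 − 4.272 = 21.045 J
At max compression ½kx² = E ⇒ x = √(2E/k) = √(2 × 21.045/303) = 0.3727 m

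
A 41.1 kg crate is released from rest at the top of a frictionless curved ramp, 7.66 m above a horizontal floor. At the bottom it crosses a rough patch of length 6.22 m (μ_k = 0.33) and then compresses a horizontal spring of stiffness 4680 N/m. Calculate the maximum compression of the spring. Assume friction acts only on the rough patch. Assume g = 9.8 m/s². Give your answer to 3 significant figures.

Initial energy: E₁ = mgh = (41.1)(9.8)(7.66) = 3085.3 J
Friction removes W_f = μ_k mg d = (0.33)(41.1)(9.8)(6.22) = 826.7 J
Energy reaching the spring: E = 3085.3 − 826.7 = 2258.5 J
At max compression ½kx² = E ⇒ x = √(2E/k) = √(2 × 2258.5/4680) = 0.9824 m

x = 0.982 m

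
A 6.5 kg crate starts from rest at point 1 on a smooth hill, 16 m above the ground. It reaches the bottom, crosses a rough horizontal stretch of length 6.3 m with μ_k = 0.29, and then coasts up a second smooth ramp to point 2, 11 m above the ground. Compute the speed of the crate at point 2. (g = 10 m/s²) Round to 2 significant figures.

Energy at 1: mgh₁ = (6.5)(10)(16) = 1040.0 J
Friction loss: W_f = μ_k mg d = 118.8 J
At 2: ½mv² + mgh₂ = mgh₁ − W_f
½mv² = 1040.0 − 118.8 − 715.00 = 206.25 J
v = √(2 × 206.25/6.5) = 7.966 m/s

v = 8.0 m/s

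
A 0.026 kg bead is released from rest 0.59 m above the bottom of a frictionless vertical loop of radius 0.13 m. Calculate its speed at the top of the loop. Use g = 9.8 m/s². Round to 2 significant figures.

v = 2.5 m/s

Energy conservation: mgh = ½mv_top² + mg(2r)
v_top² = 2g(h − 2r) = 2(9.8)(0.59 − 0.2600) = 6.468
v_top = 2.543 m/s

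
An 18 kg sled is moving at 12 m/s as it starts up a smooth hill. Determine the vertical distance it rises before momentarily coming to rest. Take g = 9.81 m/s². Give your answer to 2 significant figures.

h = 7.3 m

Setting KE at the bottom equal to PE gained: ½mv² = mgh
h = v²/(2g) = 12²/(2 × 9.81) = 7.339 m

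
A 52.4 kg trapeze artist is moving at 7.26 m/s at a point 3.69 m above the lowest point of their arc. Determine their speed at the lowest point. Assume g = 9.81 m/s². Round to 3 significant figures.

By conservation of mechanical energy, ½mv₀² + mgh = ½mv²
v² = v₀² + 2gh = (7.26)² + 2(9.81)(3.69) = 125.11
v = √125.11 = 11.19 m/s

v = 11.2 m/s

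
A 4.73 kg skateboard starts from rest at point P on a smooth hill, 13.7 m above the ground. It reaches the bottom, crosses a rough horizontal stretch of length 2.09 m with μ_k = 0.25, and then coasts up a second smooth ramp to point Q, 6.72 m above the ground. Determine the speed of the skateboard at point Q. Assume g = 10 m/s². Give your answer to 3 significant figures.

Energy at P: mgh₁ = (4.73)(10)(13.7) = 648.01 J
Friction loss: W_f = μ_k mg d = 24.71 J
At Q: ½mv² + mgh₂ = mgh₁ − W_f
½mv² = 648.01 − 24.71 − 317.86 = 305.44 J
v = √(2 × 305.44/4.73) = 11.36 m/s

v = 11.4 m/s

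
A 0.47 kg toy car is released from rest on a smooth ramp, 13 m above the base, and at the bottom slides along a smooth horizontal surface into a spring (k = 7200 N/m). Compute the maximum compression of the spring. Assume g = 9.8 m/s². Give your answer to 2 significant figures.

Energy conservation (no friction) from release to max compression: mgh = ½kx²
x = √(2mgh/k) = √(2 × 0.47 × 9.8 × 13 / 7200) = 0.1290 m

x = 0.13 m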